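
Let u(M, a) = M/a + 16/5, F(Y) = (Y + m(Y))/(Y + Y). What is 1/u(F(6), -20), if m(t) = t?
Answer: 20/63 ≈ 0.31746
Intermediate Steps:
F(Y) = 1 (F(Y) = (Y + Y)/(Y + Y) = (2*Y)/((2*Y)) = (2*Y)*(1/(2*Y)) = 1)
u(M, a) = 16/5 + M/a (u(M, a) = M/a + 16*(⅕) = M/a + 16/5 = 16/5 + M/a)
1/u(F(6), -20) = 1/(16/5 + 1/(-20)) = 1/(16/5 + 1*(-1/20)) = 1/(16/5 - 1/20) = 1/(63/20) = 20/63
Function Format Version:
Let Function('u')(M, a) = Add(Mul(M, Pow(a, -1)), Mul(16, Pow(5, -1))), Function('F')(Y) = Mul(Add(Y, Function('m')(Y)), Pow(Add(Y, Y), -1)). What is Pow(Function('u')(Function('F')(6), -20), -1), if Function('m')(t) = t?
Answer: Rational(20, 63) ≈ 0.31746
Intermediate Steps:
Function('F')(Y) = 1 (Function('F')(Y) = Mul(Add(Y, Y), Pow(Add(Y, Y), -1)) = Mul(Mul(2, Y), Pow(Mul(2, Y), -1)) = Mul(Mul(2, Y), Mul(Rational(1, 2), Pow(Y, -1))) = 1)
Function('u')(M, a) = Add(Rational(16, 5), Mul(M, Pow(a, -1))) (Function('u')(M, a) = Add(Mul(M, Pow(a, -1)), Mul(16, Rational(1, 5))) = Add(Mul(M, Pow(a, -1)), Rational(16, 5)) = Add(Rational(16, 5), Mul(M, Pow(a, -1))))
Pow(Function('u')(Function('F')(6), -20), -1) = Pow(Add(Rational(16, 5), Mul(1, Pow(-20, -1))), -1) = Pow(Add(Rational(16, 5), Mul(1, Rational(-1, 20))), -1) = Pow(Add(Rational(16, 5), Rational(-1, 20)), -1) = Pow(Rational(63, 20), -1) = Rational(20, 63)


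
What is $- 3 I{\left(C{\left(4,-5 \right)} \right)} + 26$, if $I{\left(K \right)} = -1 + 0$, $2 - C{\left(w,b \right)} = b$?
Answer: $29$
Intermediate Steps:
$C{\left(w,b \right)} = 2 - b$
$I{\left(K \right)} = -1$
$- 3 I{\left(C{\left(4,-5 \right)} \right)} + 26 = \left(-3\right) \left(-1\right) + 26 = 3 + 26 = 29$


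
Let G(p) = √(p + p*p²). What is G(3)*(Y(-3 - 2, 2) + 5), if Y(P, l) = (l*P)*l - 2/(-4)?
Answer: -29*√30/2 ≈ -79.420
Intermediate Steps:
Y(P, l) = ½ + P*l² (Y(P, l) = (P*l)*l - 2*(-¼) = P*l² + ½ = ½ + P*l²)
G(p) = √(p + p³)
G(3)*(Y(-3 - 2, 2) + 5) = √(3 + 3³)*((½ + (-3 - 2)*2²) + 5) = √(3 + 27)*((½ - 5*4) + 5) = √30*((½ - 20) + 5) = √30*(-39/2 + 5) = √30*(-29/2) = -29*√30/2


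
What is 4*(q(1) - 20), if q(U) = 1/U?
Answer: -76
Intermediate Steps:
q(U) = 1/U
4*(q(1) - 20) = 4*(1/1 - 20) = 4*(1 - 20) = 4*(-19) = -76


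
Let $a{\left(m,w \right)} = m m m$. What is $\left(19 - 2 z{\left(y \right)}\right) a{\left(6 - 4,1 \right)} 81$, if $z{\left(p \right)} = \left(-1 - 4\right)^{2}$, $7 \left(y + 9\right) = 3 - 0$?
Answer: $-20088$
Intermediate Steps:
$y = - \frac{60}{7}$ ($y = -9 + \frac{3 - 0}{7} = -9 + \frac{3 + 0}{7} = -9 + \frac{1}{7} \cdot 3 = -9 + \frac{3}{7} = - \frac{60}{7} \approx -8.5714$)
$a{\left(m,w \right)} = m^{3}$ ($a{\left(m,w \right)} = m^{2} m = m^{3}$)
$z{\left(p \right)} = 25$ ($z{\left(p \right)} = \left(-5\right)^{2} = 25$)
$\left(19 - 2 z{\left(y \right)}\right) a{\left(6 - 4,1 \right)} 81 = \left(19 - 50\right) \left(6 - 4\right)^{3} \cdot 81 = - 31 \cdot 2^{3} \cdot 81 = \left(-31\right) 8 \cdot 81 = \left(-248\right) 81 = -20088$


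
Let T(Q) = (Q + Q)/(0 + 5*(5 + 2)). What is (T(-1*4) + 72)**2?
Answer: 6310144/1225 ≈ 5151.1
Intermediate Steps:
T(Q) = 2*Q/35 (T(Q) = (2*Q)/(0 + 5*7) = (2*Q)/(0 + 35) = (2*Q)/35 = (2*Q)*(1/35) = 2*Q/35)
(T(-1*4) + 72)**2 = (2*(-1*4)/35 + 72)**2 = ((2/35)*(-4) + 72)**2 = (-8/35 + 72)**2 = (2512/35)**2 = 6310144/1225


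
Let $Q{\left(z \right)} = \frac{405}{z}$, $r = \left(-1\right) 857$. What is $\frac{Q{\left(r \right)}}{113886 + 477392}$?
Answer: $- \frac{405}{506725246} \approx -7.9925 \cdot 10^{-7}$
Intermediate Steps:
$r = -857$
$\frac{Q{\left(r \right)}}{113886 + 477392} = \frac{405 \frac{1}{-857}}{113886 + 477392} = \frac{405 \left(- \frac{1}{857}\right)}{591278} = \left(- \frac{405}{857}\right) \frac{1}{591278} = - \frac{405}{506725246}$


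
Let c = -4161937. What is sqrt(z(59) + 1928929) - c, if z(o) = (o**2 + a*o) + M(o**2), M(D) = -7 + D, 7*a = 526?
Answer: 4161937 + sqrt(95075554)/7 ≈ 4.1633e+6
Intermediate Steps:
a = 526/7 (a = (1/7)*526 = 526/7 ≈ 75.143)
z(o) = -7 + 2*o**2 + 526*o/7 (z(o) = (o**2 + 526*o/7) + (-7 + o**2) = -7 + 2*o**2 + 526*o/7)
sqrt(z(59) + 1928929) - c = sqrt((-7 + 2*59**2 + (526/7)*59) + 1928929) - 1*(-4161937) = sqrt((-7 + 2*3481 + 31034/7) + 1928929) + 4161937 = sqrt((-7 + 6962 + 31034/7) + 1928929) + 4161937 = sqrt(79719/7 + 1928929) + 4161937 = sqrt(13582222/7) + 4161937 = sqrt(95075554)/7 + 4161937 = 4161937 + sqrt(95075554)/7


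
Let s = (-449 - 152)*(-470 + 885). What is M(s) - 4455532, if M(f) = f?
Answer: -4704947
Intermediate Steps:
s = -249415 (s = -601*415 = -249415)
M(s) - 4455532 = -249415 - 4455532 = -4704947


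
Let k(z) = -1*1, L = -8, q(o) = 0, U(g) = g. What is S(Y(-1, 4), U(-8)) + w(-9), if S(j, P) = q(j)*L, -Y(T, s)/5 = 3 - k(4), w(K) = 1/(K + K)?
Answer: -1/18 ≈ -0.055556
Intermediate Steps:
w(K) = 1/(2*K)
k(z) = -1
Y(T, s) = -20 (Y(T, s) = -5*(3 - 1*(-1)) = -5*(3 + 1) = -5*4 = -20)
S(j, P) = 0 (S(j, P) = 0*(-8) = 0)
S(Y(-1, 4), U(-8)) + w(-9) = 0 + (½)/(-9) = 0 + (½)*(-⅑) = 0 - 1/18 = -1/18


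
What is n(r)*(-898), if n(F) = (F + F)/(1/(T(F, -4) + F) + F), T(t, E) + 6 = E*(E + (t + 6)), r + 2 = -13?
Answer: -208785/116 ≈ -1799.9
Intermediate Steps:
r = -15 (r = -2 - 13 = -15)
T(t, E) = -6 + E*(6 + E + t) (T(t, E) = -6 + E*(E + (t + 6)) = -6 + E*(E + (6 + t)) = -6 + E*(6 + E + t))
n(F) = 2*F/(F + 1/(-14 - 3*F)) (n(F) = (F + F)/(1/((-6 + (-4)**2 + 6*(-4) - 4*F) + F) + F) = (2*F)/(1/((-6 + 16 - 24 - 4*F) + F) + F) = (2*F)/(1/((-14 - 4*F) + F) + F) = (2*F)/(1/(-14 - 3*F) + F) = (2*F)/(F + 1/(-14 - 3*F)) = 2*F/(F + 1/(-14 - 3*F)))
n(r)*(-898) = (2*(-15)*(14 + 3*(-15))/(-1 + 3*(-15)**2 + 14*(-15)))*(-898) = (2*(-15)*(14 - 45)/(-1 + 3*225 - 210))*(-898) = (2*(-15)*(-31)/(-1 + 675 - 210))*(-898) = (2*(-15)*(-31)/464)*(-898) = (2*(-15)*(1/464)*(-31))*(-898) = (465/232)*(-898) = -208785/116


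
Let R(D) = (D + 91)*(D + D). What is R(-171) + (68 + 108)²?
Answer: 58336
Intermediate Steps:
R(D) = 2*D*(91 + D) (R(D) = (91 + D)*(2*D) = 2*D*(91 + D))
R(-171) + (68 + 108)² = 2*(-171)*(91 - 171) + (68 + 108)² = 2*(-171)*(-80) + 176² = 27360 + 30976 = 58336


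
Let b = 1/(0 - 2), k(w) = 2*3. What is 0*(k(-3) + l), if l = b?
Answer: 0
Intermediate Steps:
k(w) = 6
b = -1/2 (b = 1/(-2) = -1/2 ≈ -0.50000)
l = -1/2 ≈ -0.50000
0*(k(-3) + l) = 0*(6 - 1/2) = 0*(11/2) = 0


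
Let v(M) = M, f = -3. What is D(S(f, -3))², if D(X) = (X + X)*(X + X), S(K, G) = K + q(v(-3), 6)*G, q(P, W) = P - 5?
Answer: 3111696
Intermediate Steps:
q(P, W) = -5 + P
S(K, G) = K - 8*G (S(K, G) = K + (-5 - 3)*G = K - 8*G)
D(X) = 4*X² (D(X) = (2*X)*(2*X) = 4*X²)
D(S(f, -3))² = (4*(-3 - 8*(-3))²)² = (4*(-3 + 24)²)² = (4*21²)² = (4*441)² = 1764² = 3111696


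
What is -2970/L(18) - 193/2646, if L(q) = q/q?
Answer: -7858813/2646 ≈ -2970.1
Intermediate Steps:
L(q) = 1
-2970/L(18) - 193/2646 = -2970/1 - 193/2646 = -2970*1 - 193*1/2646 = -2970 - 193/2646 = -7858813/2646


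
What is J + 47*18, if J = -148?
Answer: 698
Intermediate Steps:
J + 47*18 = -148 + 47*18 = -148 + 846 = 698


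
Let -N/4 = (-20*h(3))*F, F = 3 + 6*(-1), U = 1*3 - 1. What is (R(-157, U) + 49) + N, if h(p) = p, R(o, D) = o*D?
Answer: -985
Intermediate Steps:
U = 2 (U = 3 - 1 = 2)
F = -3 (F = 3 - 6 = -3)
R(o, D) = D*o
N = -720 (N = -4*(-20*3)*(-3) = -(-240)*(-3) = -4*180 = -720)
(R(-157, U) + 49) + N = (2*(-157) + 49) - 720 = (-314 + 49) - 720 = -265 - 720 = -985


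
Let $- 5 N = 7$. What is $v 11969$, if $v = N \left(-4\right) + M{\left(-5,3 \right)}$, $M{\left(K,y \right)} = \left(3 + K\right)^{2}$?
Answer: $\frac{574512}{5} \approx 1.149 \cdot 10^{5}$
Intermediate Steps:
$N = - \frac{7}{5}$ ($N = \left(- \frac{1}{5}\right) 7 = - \frac{7}{5} \approx -1.4$)
$v = \frac{48}{5}$ ($v = \left(- \frac{7}{5}\right) \left(-4\right) + \left(3 - 5\right)^{2} = \frac{28}{5} + \left(-2\right)^{2} = \frac{28}{5} + 4 = \frac{48}{5} \approx 9.6$)
$v 11969 = \frac{48}{5} \cdot 11969 = \frac{574512}{5}$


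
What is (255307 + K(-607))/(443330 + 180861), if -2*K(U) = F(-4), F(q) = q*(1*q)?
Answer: 255299/624191 ≈ 0.40901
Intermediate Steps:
F(q) = q² (F(q) = q*q = q²)
K(U) = -8 (K(U) = -½*(-4)² = -½*16 = -8)
(255307 + K(-607))/(443330 + 180861) = (255307 - 8)/(443330 + 180861) = 255299/624191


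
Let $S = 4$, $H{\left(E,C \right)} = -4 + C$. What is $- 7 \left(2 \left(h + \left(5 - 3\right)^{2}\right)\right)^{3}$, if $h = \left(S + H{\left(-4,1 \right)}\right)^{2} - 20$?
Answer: $189000$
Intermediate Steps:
$h = -19$ ($h = \left(4 + \left(-4 + 1\right)\right)^{2} - 20 = \left(4 - 3\right)^{2} - 20 = 1^{2} - 20 = 1 - 20 = -19$)
$- 7 \left(2 \left(h + \left(5 - 3\right)^{2}\right)\right)^{3} = - 7 \left(2 \left(-19 + \left(5 - 3\right)^{2}\right)\right)^{3} = - 7 \left(2 \left(-19 + 2^{2}\right)\right)^{3} = - 7 \left(2 \left(-19 + 4\right)\right)^{3} = - 7 \left(2 \left(-15\right)\right)^{3} = - 7 \left(-30\right)^{3} = \left(-7\right) \left(-27000\right) = 189000$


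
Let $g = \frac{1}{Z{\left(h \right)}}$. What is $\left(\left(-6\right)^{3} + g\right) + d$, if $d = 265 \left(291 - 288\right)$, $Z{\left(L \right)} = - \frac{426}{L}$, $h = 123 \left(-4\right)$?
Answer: $\frac{41191}{71} \approx 580.16$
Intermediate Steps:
$h = -492$
$d = 795$ ($d = 265 \cdot 3 = 795$)
$g = \frac{82}{71}$ ($g = \frac{1}{\left(-426\right) \frac{1}{-492}} = \frac{1}{\left(-426\right) \left(- \frac{1}{492}\right)} = \frac{1}{\frac{71}{82}} = \frac{82}{71} \approx 1.1549$)
$\left(\left(-6\right)^{3} + g\right) + d = \left(\left(-6\right)^{3} + \frac{82}{71}\right) + 795 = \left(-216 + \frac{82}{71}\right) + 795 = - \frac{15254}{71} + 795 = \frac{41191}{71}$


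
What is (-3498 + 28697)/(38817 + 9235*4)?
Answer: 25199/75757 ≈ 0.33263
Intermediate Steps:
(-3498 + 28697)/(38817 + 9235*4) = 25199/(38817 + 36940) = 25199/75757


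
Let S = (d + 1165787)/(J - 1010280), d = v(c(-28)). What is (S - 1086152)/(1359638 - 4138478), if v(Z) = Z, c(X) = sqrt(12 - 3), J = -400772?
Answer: 85145450983/217838207760 ≈ 0.39087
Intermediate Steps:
c(X) = 3 (c(X) = sqrt(9) = 3)
d = 3
S = -582895/705526 (S = (3 + 1165787)/(-400772 - 1010280) = 1165790/(-1411052) = 1165790*(-1/1411052) = -582895/705526 ≈ -0.82619)
(S - 1086152)/(1359638 - 4138478) = (-582895/705526 - 1086152)/(1359638 - 4138478) = -766309058847/705526/(-2778840) = -766309058847/705526*(-1/2778840) = 85145450983/217838207760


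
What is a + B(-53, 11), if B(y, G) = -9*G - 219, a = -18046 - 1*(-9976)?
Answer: -8388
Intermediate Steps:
a = -8070 (a = -18046 + 9976 = -8070)
B(y, G) = -219 - 9*G
a + B(-53, 11) = -8070 + (-219 - 9*11) = -8070 + (-219 - 99) = -8070 - 318 = -8388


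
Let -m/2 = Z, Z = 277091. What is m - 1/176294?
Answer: -97698961509/176294 ≈ -5.5418e+5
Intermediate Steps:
m = -554182 (m = -2*277091 = -554182)
m - 1/176294 = -554182 - 1/176294 = -97698961509/176294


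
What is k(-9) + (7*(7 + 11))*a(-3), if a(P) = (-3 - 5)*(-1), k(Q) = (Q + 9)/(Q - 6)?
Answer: 1008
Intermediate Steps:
k(Q) = (9 + Q)/(-6 + Q)
a(P) = 8 (a(P) = -8*(-1) = 8)
k(-9) + (7*(7 + 11))*a(-3) = (9 - 9)/(-6 - 9) + (7*(7 + 11))*8 = 0/(-15) + (7*18)*8 = -1/15*0 + 126*8 = 0 + 1008 = 1008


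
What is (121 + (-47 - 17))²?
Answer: 3249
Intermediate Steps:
(121 + (-47 - 17))² = (121 - 64)² = 57² = 3249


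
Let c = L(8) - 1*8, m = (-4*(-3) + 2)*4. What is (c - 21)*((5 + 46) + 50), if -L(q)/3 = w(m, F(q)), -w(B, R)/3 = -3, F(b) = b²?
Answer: -5656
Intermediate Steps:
m = 56 (m = (12 + 2)*4 = 14*4 = 56)
w(B, R) = 9 (w(B, R) = -3*(-3) = 9)
L(q) = -27 (L(q) = -3*9 = -27)
c = -35 (c = -27 - 1*8 = -27 - 8 = -35)
(c - 21)*((5 + 46) + 50) = (-35 - 21)*((5 + 46) + 50) = -56*(51 + 50) = -56*101 = -5656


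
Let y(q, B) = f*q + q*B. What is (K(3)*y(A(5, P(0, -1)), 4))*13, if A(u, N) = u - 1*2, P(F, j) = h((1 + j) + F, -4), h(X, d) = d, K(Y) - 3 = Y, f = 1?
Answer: 1170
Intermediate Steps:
K(Y) = 3 + Y
P(F, j) = -4
A(u, N) = -2 + u (A(u, N) = u - 2 = -2 + u)
y(q, B) = q + B*q (y(q, B) = 1*q + q*B = q + B*q)
(K(3)*y(A(5, P(0, -1)), 4))*13 = ((3 + 3)*((-2 + 5)*(1 + 4)))*13 = (6*(3*5))*13 = (6*15)*13 = 90*13 = 1170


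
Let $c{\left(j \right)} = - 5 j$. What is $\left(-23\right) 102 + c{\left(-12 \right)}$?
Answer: $-2286$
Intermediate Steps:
$\left(-23\right) 102 + c{\left(-12 \right)} = \left(-23\right) 102 - -60 = -2346 + 60 = -2286$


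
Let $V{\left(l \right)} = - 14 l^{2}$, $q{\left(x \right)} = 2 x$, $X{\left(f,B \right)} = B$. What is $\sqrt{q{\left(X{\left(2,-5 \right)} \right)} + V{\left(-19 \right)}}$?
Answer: $2 i \sqrt{1266} \approx 71.162 i$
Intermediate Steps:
$\sqrt{q{\left(X{\left(2,-5 \right)} \right)} + V{\left(-19 \right)}} = \sqrt{2 \left(-5\right) - 14 \left(-19\right)^{2}} = \sqrt{-10 - 5054} = \sqrt{-5064} = 2 i \sqrt{1266}$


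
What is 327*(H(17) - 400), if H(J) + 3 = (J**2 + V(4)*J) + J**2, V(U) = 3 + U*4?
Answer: 162846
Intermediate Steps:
V(U) = 3 + 4*U
H(J) = -3 + 2*J**2 + 19*J (H(J) = -3 + ((J**2 + (3 + 4*4)*J) + J**2) = -3 + ((J**2 + (3 + 16)*J) + J**2) = -3 + ((J**2 + 19*J) + J**2) = -3 + (2*J**2 + 19*J) = -3 + 2*J**2 + 19*J)
327*(H(17) - 400) = 327*((-3 + 2*17**2 + 19*17) - 400) = 327*((-3 + 2*289 + 323) - 400) = 327*((-3 + 578 + 323) - 400) = 327*(898 - 400) = 327*498 = 162846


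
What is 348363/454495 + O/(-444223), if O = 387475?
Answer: -21354593176/201897132385 ≈ -0.10577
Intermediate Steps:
348363/454495 + O/(-444223) = 348363/454495 + 387475/(-444223) = 348363*(1/454495) + 387475*(-1/444223) = 348363/454495 - 387475/444223 = -21354593176/201897132385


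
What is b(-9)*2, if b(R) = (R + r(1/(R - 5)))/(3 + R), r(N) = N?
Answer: 127/42 ≈ 3.0238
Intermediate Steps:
b(R) = (R + 1/(-5 + R))/(3 + R) (b(R) = (R + 1/(R - 5))/(3 + R) = (R + 1/(-5 + R))/(3 + R))
b(-9)*2 = ((1 - 9*(-5 - 9))/((-5 - 9)*(3 - 9)))*2 = ((1 - 9*(-14))/(-14*(-6)))*2 = -1/14*(-⅙)*(1 + 126)*2 = -1/14*(-⅙)*127*2 = (127/84)*2 = 127/42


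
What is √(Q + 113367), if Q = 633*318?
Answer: √314661 ≈ 560.95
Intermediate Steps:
Q = 201294
√(Q + 113367) = √(201294 + 113367) = √314661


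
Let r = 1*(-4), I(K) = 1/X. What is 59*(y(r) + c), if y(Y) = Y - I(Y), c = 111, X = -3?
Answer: 18998/3 ≈ 6332.7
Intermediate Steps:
I(K) = -⅓ (I(K) = 1/(-3) = -⅓)
r = -4
y(Y) = ⅓ + Y (y(Y) = Y - 1*(-⅓) = Y + ⅓ = ⅓ + Y)
59*(y(r) + c) = 59*((⅓ - 4) + 111) = 59*(-11/3 + 111) = 59*(322/3) = 18998/3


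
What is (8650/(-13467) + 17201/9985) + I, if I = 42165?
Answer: 5669988284792/134467995 ≈ 42166.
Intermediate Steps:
(8650/(-13467) + 17201/9985) + I = (8650/(-13467) + 17201/9985) + 42165 = (8650*(-1/13467) + 17201*(1/9985)) + 42165 = (-8650/13467 + 17201/9985) + 42165 = 145275617/134467995 + 42165 = 5669988284792/134467995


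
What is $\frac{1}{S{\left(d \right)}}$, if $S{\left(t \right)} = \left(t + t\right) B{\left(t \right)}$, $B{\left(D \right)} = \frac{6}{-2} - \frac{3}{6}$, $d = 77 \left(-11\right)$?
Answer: $\frac{1}{5929} \approx 0.00016866$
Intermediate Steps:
$d = -847$
$B{\left(D \right)} = - \frac{7}{2}$ ($B{\left(D \right)} = 6 \left(- \frac{1}{2}\right) - \frac{1}{2} = -3 - \frac{1}{2} = - \frac{7}{2}$)
$S{\left(t \right)} = - 7 t$ ($S{\left(t \right)} = \left(t + t\right) \left(- \frac{7}{2}\right) = 2 t \left(- \frac{7}{2}\right) = - 7 t$)
$\frac{1}{S{\left(d \right)}} = \frac{1}{\left(-7\right) \left(-847\right)} = \frac{1}{5929}$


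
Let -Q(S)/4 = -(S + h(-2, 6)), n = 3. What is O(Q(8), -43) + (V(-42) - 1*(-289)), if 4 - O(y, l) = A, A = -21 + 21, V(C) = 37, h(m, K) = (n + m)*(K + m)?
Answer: 330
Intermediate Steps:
h(m, K) = (3 + m)*(K + m)
Q(S) = 16 + 4*S (Q(S) = -(-4)*(S + ((-2)² + 3*6 + 3*(-2) + 6*(-2))) = -(-4)*(S + (4 + 18 - 6 - 12)) = -(-4)*(S + 4) = -(-4)*(4 + S) = -4*(-4 - S) = 16 + 4*S)
A = 0
O(y, l) = 4 (O(y, l) = 4 - 1*0 = 4 + 0 = 4)
O(Q(8), -43) + (V(-42) - 1*(-289)) = 4 + (37 - 1*(-289)) = 4 + (37 + 289) = 4 + 326 = 330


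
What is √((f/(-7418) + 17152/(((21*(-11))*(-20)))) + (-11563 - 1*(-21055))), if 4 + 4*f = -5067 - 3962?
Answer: √2788297442536080090/17135580 ≈ 97.448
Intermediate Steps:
f = -9033/4 (f = -1 + (-5067 - 3962)/4 = -1 + (¼)*(-9029) = -1 - 9029/4 = -9033/4 ≈ -2258.3)
√((f/(-7418) + 17152/(((21*(-11))*(-20)))) + (-11563 - 1*(-21055))) = √((-9033/4/(-7418) + 17152/(((21*(-11))*(-20)))) + (-11563 - 1*(-21055))) = √((-9033/4*(-1/7418) + 17152/((-231*(-20)))) + (-11563 + 21055)) = √((9033/29672 + 17152/4620) + 9492) = √((9033/29672 + 17152*(1/4620)) + 9492) = √((9033/29672 + 4288/1155) + 9492) = √(137666651/34271160 + 9492) = √(325439517371/34271160) = √2788297442536080090/17135580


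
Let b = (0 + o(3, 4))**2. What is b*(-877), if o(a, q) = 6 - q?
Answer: -3508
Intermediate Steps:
b = 4 (b = (0 + (6 - 1*4))**2 = (0 + (6 - 4))**2 = (0 + 2)**2 = 2**2 = 4)
b*(-877) = 4*(-877) = -3508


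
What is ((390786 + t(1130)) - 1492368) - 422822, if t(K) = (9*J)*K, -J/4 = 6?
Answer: -1768484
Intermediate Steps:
J = -24 (J = -4*6 = -24)
t(K) = -216*K (t(K) = (9*(-24))*K = -216*K)
((390786 + t(1130)) - 1492368) - 422822 = ((390786 - 216*1130) - 1492368) - 422822 = ((390786 - 244080) - 1492368) - 422822 = (146706 - 1492368) - 422822 = -1345662 - 422822 = -1768484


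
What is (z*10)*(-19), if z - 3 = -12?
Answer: 1710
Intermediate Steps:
z = -9 (z = 3 - 12 = -9)
(z*10)*(-19) = -9*10*(-19) = -90*(-19) = 1710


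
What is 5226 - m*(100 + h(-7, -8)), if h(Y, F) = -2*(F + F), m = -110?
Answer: 19746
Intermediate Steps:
h(Y, F) = -4*F
5226 - m*(100 + h(-7, -8)) = 5226 - (-110)*(100 - 4*(-8)) = 5226 - (-110)*(100 + 32) = 5226 - (-110)*132 = 5226 - 1*(-14520) = 5226 + 14520 = 19746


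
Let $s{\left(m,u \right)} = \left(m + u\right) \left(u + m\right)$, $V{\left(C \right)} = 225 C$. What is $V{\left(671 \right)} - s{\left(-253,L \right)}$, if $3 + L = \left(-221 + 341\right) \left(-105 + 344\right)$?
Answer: $-807772801$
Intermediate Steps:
$L = 28677$ ($L = -3 + \left(-221 + 341\right) \left(-105 + 344\right) = -3 + 120 \cdot 239 = -3 + 28680 = 28677$)
$s{\left(m,u \right)} = \left(m + u\right)^{2}$ ($s{\left(m,u \right)} = \left(m + u\right) \left(m + u\right) = \left(m + u\right)^{2}$)
$V{\left(671 \right)} - s{\left(-253,L \right)} = 225 \cdot 671 - \left(-253 + 28677\right)^{2} = 150975 - 28424^{2} = 150975 - 807923776 = -807772801$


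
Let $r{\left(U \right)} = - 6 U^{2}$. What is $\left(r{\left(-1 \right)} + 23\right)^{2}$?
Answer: $289$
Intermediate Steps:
$\left(r{\left(-1 \right)} + 23\right)^{2} = \left(- 6 \left(-1\right)^{2} + 23\right)^{2} = \left(\left(-6\right) 1 + 23\right)^{2} = \left(-6 + 23\right)^{2} = 17^{2} = 289$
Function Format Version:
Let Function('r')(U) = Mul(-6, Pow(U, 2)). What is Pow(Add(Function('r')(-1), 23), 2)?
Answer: 289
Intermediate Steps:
Pow(Add(Function('r')(-1), 23), 2) = Pow(Add(Mul(-6, Pow(-1, 2)), 23), 2) = Pow(Add(Mul(-6, 1), 23), 2) = Pow(Add(-6, 23), 2) = Pow(17, 2) = 289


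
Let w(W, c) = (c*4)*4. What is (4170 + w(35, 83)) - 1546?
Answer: 3952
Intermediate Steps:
w(W, c) = 16*c (w(W, c) = (4*c)*4 = 16*c)
(4170 + w(35, 83)) - 1546 = (4170 + 16*83) - 1546 = (4170 + 1328) - 1546 = 5498 - 1546 = 3952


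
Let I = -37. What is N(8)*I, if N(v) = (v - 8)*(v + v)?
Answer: 0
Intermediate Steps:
N(v) = 2*v*(-8 + v) (N(v) = (-8 + v)*(2*v) = 2*v*(-8 + v))
N(8)*I = (2*8*(-8 + 8))*(-37) = (2*8*0)*(-37) = 0*(-37) = 0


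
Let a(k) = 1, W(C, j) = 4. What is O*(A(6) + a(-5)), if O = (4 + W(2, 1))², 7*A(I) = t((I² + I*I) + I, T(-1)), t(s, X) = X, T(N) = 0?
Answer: 64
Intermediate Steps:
A(I) = 0 (A(I) = (⅐)*0 = 0)
O = 64 (O = (4 + 4)² = 8² = 64)
O*(A(6) + a(-5)) = 64*(0 + 1) = 64*1 = 64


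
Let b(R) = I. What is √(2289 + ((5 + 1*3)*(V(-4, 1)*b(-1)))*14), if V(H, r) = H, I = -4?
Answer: √4081 ≈ 63.883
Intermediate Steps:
b(R) = -4
√(2289 + ((5 + 1*3)*(V(-4, 1)*b(-1)))*14) = √(2289 + ((5 + 1*3)*(-4*(-4)))*14) = √(2289 + ((5 + 3)*16)*14) = √(2289 + (8*16)*14) = √(2289 + 128*14) = √(2289 + 1792) = √4081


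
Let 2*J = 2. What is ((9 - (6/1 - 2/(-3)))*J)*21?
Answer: 49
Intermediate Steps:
J = 1 (J = (½)*2 = 1)
((9 - (6/1 - 2/(-3)))*J)*21 = ((9 - (6/1 - 2/(-3)))*1)*21 = ((9 - (6*1 - 2*(-⅓)))*1)*21 = ((9 - (6 + ⅔))*1)*21 = ((9 - 1*20/3)*1)*21 = ((9 - 20/3)*1)*21 = ((7/3)*1)*21 = (7/3)*21 = 49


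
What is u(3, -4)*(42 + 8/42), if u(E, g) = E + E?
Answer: 1772/7 ≈ 253.14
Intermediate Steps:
u(E, g) = 2*E
u(3, -4)*(42 + 8/42) = (2*3)*(42 + 8/42) = 6*(42 + 8*(1/42)) = 6*(42 + 4/21) = 6*(886/21) = 1772/7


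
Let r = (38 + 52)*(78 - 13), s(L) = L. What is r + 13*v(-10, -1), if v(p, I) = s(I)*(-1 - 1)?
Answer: 5876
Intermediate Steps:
r = 5850 (r = 90*65 = 5850)
v(p, I) = -2*I (v(p, I) = I*(-1 - 1) = I*(-2) = -2*I)
r + 13*v(-10, -1) = 5850 + 13*(-2*(-1)) = 5850 + 13*2 = 5850 + 26 = 5876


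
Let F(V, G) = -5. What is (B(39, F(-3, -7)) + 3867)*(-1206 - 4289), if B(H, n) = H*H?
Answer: -29607060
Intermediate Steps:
B(H, n) = H²
(B(39, F(-3, -7)) + 3867)*(-1206 - 4289) = (39² + 3867)*(-1206 - 4289) = (1521 + 3867)*(-5495) = 5388*(-5495) = -29607060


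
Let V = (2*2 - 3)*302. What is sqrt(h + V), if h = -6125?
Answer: 3*I*sqrt(647) ≈ 76.309*I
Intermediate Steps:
V = 302 (V = (4 - 3)*302 = 1*302 = 302)
sqrt(h + V) = sqrt(-6125 + 302) = sqrt(-5823) = 3*I*sqrt(647)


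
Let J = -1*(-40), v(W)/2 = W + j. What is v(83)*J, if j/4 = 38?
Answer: 18800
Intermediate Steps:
j = 152 (j = 4*38 = 152)
v(W) = 304 + 2*W (v(W) = 2*(W + 152) = 2*(152 + W) = 304 + 2*W)
J = 40
v(83)*J = (304 + 2*83)*40 = (304 + 166)*40 = 470*40 = 18800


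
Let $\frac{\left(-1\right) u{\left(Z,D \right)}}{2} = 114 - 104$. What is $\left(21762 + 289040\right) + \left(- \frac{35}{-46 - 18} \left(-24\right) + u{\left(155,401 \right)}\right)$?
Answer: $\frac{2486151}{8} \approx 3.1077 \cdot 10^{5}$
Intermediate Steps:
$u{\left(Z,D \right)} = -20$ ($u{\left(Z,D \right)} = - 2 \left(114 - 104\right) = \left(-2\right) 10 = -20$)
$\left(21762 + 289040\right) + \left(- \frac{35}{-46 - 18} \left(-24\right) + u{\left(155,401 \right)}\right) = \left(21762 + 289040\right) - \left(20 - - \frac{35}{-46 - 18} \left(-24\right)\right) = 310802 - \left(20 - - \frac{35}{-64} \left(-24\right)\right) = 310802 - \left(20 - \left(-35\right) \left(- \frac{1}{64}\right) \left(-24\right)\right) = 310802 + \left(\frac{35}{64} \left(-24\right) - 20\right) = 310802 - \frac{265}{8} = \frac{2486151}{8}$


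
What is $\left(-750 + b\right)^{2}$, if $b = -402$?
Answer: $1327104$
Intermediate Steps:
$\left(-750 + b\right)^{2} = \left(-750 - 402\right)^{2} = \left(-1152\right)^{2} = 1327104$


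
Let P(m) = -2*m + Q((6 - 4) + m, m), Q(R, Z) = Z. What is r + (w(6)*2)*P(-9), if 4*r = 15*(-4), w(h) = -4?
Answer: -87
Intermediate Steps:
r = -15 (r = (15*(-4))/4 = (1/4)*(-60) = -15)
P(m) = -m (P(m) = -2*m + m = -m)
r + (w(6)*2)*P(-9) = -15 + (-4*2)*(-1*(-9)) = -15 - 8*9 = -15 - 72 = -87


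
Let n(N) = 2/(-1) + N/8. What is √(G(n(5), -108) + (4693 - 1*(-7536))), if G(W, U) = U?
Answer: √12121 ≈ 110.10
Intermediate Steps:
n(N) = -2 + N/8 (n(N) = 2*(-1) + N*(⅛) = -2 + N/8)
√(G(n(5), -108) + (4693 - 1*(-7536))) = √(-108 + (4693 - 1*(-7536))) = √(-108 + (4693 + 7536)) = √(-108 + 12229) = √12121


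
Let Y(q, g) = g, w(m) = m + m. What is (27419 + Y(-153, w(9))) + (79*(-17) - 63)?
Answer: 26031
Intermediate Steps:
w(m) = 2*m
(27419 + Y(-153, w(9))) + (79*(-17) - 63) = (27419 + 2*9) + (79*(-17) - 63) = (27419 + 18) + (-1343 - 63) = 27437 - 1406 = 26031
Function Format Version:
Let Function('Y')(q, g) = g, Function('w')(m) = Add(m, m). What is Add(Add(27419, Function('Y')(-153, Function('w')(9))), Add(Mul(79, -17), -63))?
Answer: 26031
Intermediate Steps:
Function('w')(m) = Mul(2, m)
Add(Add(27419, Function('Y')(-153, Function('w')(9))), Add(Mul(79, -17), -63)) = Add(Add(27419, Mul(2, 9)), Add(Mul(79, -17), -63)) = Add(Add(27419, 18), Add(-1343, -63)) = Add(27437, -1406) = 26031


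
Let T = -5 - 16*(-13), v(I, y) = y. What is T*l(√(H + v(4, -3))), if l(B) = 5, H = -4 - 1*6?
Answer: 1015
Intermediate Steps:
H = -10 (H = -4 - 6 = -10)
T = 203 (T = -5 + 208 = 203)
T*l(√(H + v(4, -3))) = 203*5 = 1015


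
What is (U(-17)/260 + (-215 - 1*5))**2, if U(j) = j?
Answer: 3273785089/67600 ≈ 48429.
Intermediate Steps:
(U(-17)/260 + (-215 - 1*5))**2 = (-17/260 + (-215 - 1*5))**2 = (-17*1/260 + (-215 - 5))**2 = (-17/260 - 220)**2 = (-57217/260)**2 = 3273785089/67600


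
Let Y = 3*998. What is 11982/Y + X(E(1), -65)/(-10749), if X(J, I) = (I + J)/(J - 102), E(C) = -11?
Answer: 2425592165/606103863 ≈ 4.0019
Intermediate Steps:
X(J, I) = (I + J)/(-102 + J)
Y = 2994
11982/Y + X(E(1), -65)/(-10749) = 11982/2994 + ((-65 - 11)/(-102 - 11))/(-10749) = 11982*(1/2994) + (-76/(-113))*(-1/10749) = 1997/499 - 1/113*(-76)*(-1/10749) = 1997/499 + (76/113)*(-1/10749) = 1997/499 - 76/1214637 = 2425592165/606103863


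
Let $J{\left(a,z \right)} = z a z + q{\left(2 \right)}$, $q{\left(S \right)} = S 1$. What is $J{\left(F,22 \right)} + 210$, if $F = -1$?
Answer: $-272$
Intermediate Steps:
$q{\left(S \right)} = S$
$J{\left(a,z \right)} = 2 + a z^{2}$ ($J{\left(a,z \right)} = z a z + 2 = a z z + 2 = a z^{2} + 2 = 2 + a z^{2}$)
$J{\left(F,22 \right)} + 210 = \left(2 - 22^{2}\right) + 210 = \left(2 - 484\right) + 210 = -482 + 210 = -272$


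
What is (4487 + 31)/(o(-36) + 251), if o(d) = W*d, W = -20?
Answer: 4518/971 ≈ 4.6529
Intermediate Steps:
o(d) = -20*d
(4487 + 31)/(o(-36) + 251) = (4487 + 31)/(-20*(-36) + 251) = 4518/(720 + 251) = 4518/971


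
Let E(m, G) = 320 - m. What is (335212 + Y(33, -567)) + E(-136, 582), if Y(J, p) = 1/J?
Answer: 11077045/33 ≈ 3.3567e+5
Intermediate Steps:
(335212 + Y(33, -567)) + E(-136, 582) = (335212 + 1/33) + (320 - 1*(-136)) = (335212 + 1/33) + (320 + 136) = 11061997/33 + 456 = 11077045/33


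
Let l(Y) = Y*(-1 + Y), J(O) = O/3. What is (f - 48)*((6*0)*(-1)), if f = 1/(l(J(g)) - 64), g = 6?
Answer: 0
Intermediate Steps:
J(O) = O/3 (J(O) = O*(1/3) = O/3)
f = -1/62 (f = 1/(((1/3)*6)*(-1 + (1/3)*6) - 64) = 1/(2*(-1 + 2) - 64) = 1/(2*1 - 64) = 1/(2 - 64) = 1/(-62) = -1/62 ≈ -0.016129)
(f - 48)*((6*0)*(-1)) = (-1/62 - 48)*((6*0)*(-1)) = -0*(-1) = -2977/62*0 = 0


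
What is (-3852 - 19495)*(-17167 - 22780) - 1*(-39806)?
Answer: 932682415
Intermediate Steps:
(-3852 - 19495)*(-17167 - 22780) - 1*(-39806) = -23347*(-39947) + 39806 = 932642609 + 39806 = 932682415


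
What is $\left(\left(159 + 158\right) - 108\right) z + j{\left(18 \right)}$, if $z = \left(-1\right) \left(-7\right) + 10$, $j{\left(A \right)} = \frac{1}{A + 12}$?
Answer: $\frac{106591}{30} \approx 3553.0$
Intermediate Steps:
$j{\left(A \right)} = \frac{1}{12 + A}$
$z = 17$ ($z = 7 + 10 = 17$)
$\left(\left(159 + 158\right) - 108\right) z + j{\left(18 \right)} = \left(\left(159 + 158\right) - 108\right) 17 + \frac{1}{12 + 18} = \left(317 - 108\right) 17 + \frac{1}{30} = 209 \cdot 17 + \frac{1}{30} = 3553 + \frac{1}{30} = \frac{106591}{30}$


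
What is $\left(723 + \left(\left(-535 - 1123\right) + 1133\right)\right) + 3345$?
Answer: $3543$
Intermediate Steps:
$\left(723 + \left(\left(-535 - 1123\right) + 1133\right)\right) + 3345 = \left(723 + \left(-1658 + 1133\right)\right) + 3345 = \left(723 - 525\right) + 3345 = 198 + 3345 = 3543$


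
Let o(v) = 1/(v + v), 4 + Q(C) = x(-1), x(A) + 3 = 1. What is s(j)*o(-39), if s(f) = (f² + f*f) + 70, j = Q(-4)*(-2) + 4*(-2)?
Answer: -17/13 ≈ -1.3077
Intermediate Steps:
x(A) = -2 (x(A) = -3 + 1 = -2)
Q(C) = -6 (Q(C) = -4 - 2 = -6)
o(v) = 1/(2*v)
j = 4 (j = -6*(-2) + 4*(-2) = 12 - 8 = 4)
s(f) = 70 + 2*f² (s(f) = (f² + f²) + 70 = 2*f² + 70 = 70 + 2*f²)
s(j)*o(-39) = (70 + 2*4²)*((½)/(-39)) = (70 + 2*16)*((½)*(-1/39)) = (70 + 32)*(-1/78) = 102*(-1/78) = -17/13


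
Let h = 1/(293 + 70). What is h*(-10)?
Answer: -10/363 ≈ -0.027548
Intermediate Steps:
h = 1/363 ≈ 0.0027548
h*(-10) = (1/363)*(-10) = -10/363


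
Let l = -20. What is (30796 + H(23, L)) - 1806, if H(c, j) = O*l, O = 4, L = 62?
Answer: 28910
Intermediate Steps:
H(c, j) = -80 (H(c, j) = 4*(-20) = -80)
(30796 + H(23, L)) - 1806 = (30796 - 80) - 1806 = 30716 - 1806 = 28910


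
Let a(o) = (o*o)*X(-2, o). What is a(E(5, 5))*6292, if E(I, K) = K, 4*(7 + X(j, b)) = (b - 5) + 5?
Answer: -904475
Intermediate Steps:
X(j, b) = -7 + b/4 (X(j, b) = -7 + ((b - 5) + 5)/4 = -7 + ((-5 + b) + 5)/4 = -7 + b/4)
a(o) = o²*(-7 + o/4) (a(o) = (o*o)*(-7 + o/4) = o²*(-7 + o/4))
a(E(5, 5))*6292 = ((¼)*5²*(-28 + 5))*6292 = ((¼)*25*(-23))*6292 = -575/4*6292 = -904475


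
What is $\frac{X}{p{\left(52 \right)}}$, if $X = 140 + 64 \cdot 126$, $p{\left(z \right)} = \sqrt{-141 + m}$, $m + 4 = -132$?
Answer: $- \frac{8204 i \sqrt{277}}{277} \approx - 492.93 i$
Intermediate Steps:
$m = -136$ ($m = -4 - 132 = -136$)
$p{\left(z \right)} = i \sqrt{277}$ ($p{\left(z \right)} = \sqrt{-141 - 136} = \sqrt{-277} = i \sqrt{277}$)
$X = 8204$ ($X = 140 + 8064 = 8204$)
$\frac{X}{p{\left(52 \right)}} = \frac{8204}{i \sqrt{277}} = 8204 \left(- \frac{i \sqrt{277}}{277}\right) = - \frac{8204 i \sqrt{277}}{277}$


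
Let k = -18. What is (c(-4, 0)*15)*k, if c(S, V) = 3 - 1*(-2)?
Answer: -1350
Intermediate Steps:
c(S, V) = 5 (c(S, V) = 3 + 2 = 5)
(c(-4, 0)*15)*k = (5*15)*(-18) = 75*(-18) = -1350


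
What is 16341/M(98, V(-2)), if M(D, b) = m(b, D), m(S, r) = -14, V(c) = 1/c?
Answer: -16341/14 ≈ -1167.2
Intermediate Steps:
V(c) = 1/c
M(D, b) = -14
16341/M(98, V(-2)) = 16341/(-14) = 16341*(-1/14) = -16341/14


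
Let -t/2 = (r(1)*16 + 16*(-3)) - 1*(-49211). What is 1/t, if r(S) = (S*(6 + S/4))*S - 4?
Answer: -1/98398 ≈ -1.0163e-5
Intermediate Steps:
r(S) = -4 + S**2*(6 + S/4) (r(S) = (S*(6 + S*(1/4)))*S - 4 = (S*(6 + S/4))*S - 4 = S**2*(6 + S/4) - 4 = -4 + S**2*(6 + S/4))
t = -98398 (t = -2*(((-4 + 6*1**2 + (1/4)*1**3)*16 + 16*(-3)) - 1*(-49211)) = -2*(((-4 + 6*1 + (1/4)*1)*16 - 48) + 49211) = -2*(((-4 + 6 + 1/4)*16 - 48) + 49211) = -2*(((9/4)*16 - 48) + 49211) = -2*((36 - 48) + 49211) = -2*(-12 + 49211) = -2*49199 = -98398)
1/t = 1/(-98398) = -1/98398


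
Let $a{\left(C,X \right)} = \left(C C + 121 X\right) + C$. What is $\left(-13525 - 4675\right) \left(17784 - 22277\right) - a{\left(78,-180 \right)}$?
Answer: $81788218$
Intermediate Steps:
$a{\left(C,X \right)} = C + C^{2} + 121 X$ ($a{\left(C,X \right)} = \left(C^{2} + 121 X\right) + C = C + C^{2} + 121 X$)
$\left(-13525 - 4675\right) \left(17784 - 22277\right) - a{\left(78,-180 \right)} = \left(-13525 - 4675\right) \left(17784 - 22277\right) - \left(78 + 78^{2} + 121 \left(-180\right)\right) = \left(-18200\right) \left(-4493\right) - \left(78 + 6084 - 21780\right) = 81772600 - -15618 = 81772600 + 15618 = 81788218$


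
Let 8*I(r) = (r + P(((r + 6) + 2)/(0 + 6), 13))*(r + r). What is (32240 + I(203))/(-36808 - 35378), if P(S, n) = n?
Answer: -21601/36093 ≈ -0.59848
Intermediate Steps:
I(r) = r*(13 + r)/4 (I(r) = ((r + 13)*(r + r))/8 = ((13 + r)*(2*r))/8 = (2*r*(13 + r))/8 = r*(13 + r)/4)
(32240 + I(203))/(-36808 - 35378) = (32240 + (¼)*203*(13 + 203))/(-36808 - 35378) = (32240 + (¼)*203*216)/(-72186) = (32240 + 10962)*(-1/72186) = 43202*(-1/72186) = -21601/36093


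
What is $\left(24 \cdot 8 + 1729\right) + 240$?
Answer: $2161$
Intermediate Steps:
$\left(24 \cdot 8 + 1729\right) + 240 = \left(192 + 1729\right) + 240 = 1921 + 240 = 2161$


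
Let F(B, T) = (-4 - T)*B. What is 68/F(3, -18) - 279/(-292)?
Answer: 15787/6132 ≈ 2.5745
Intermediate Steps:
F(B, T) = B*(-4 - T)
68/F(3, -18) - 279/(-292) = 68/((-1*3*(4 - 18))) - 279/(-292) = 68/((-1*3*(-14))) - 279*(-1/292) = 68/42 + 279/292 = 68*(1/42) + 279/292 = 34/21 + 279/292 = 15787/6132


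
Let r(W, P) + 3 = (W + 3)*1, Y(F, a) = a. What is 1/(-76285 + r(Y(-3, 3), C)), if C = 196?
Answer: -1/76282 ≈ -1.3109e-5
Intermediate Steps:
r(W, P) = W (r(W, P) = -3 + (W + 3)*1 = -3 + (3 + W)*1 = -3 + (3 + W) = W)
1/(-76285 + r(Y(-3, 3), C)) = 1/(-76285 + 3) = 1/(-76282) = -1/76282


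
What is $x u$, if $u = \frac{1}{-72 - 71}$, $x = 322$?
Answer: $- \frac{322}{143} \approx -2.2517$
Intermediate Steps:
$u = - \frac{1}{143}$ ($u = \frac{1}{-143} = - \frac{1}{143} \approx -0.006993$)
$x u = 322 \left(- \frac{1}{143}\right) = - \frac{322}{143}$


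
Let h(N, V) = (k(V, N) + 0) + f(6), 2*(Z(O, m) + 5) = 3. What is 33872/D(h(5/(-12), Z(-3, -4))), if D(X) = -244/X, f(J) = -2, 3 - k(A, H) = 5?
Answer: 33872/61 ≈ 555.28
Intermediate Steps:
Z(O, m) = -7/2 (Z(O, m) = -5 + (1/2)*3 = -5 + 3/2 = -7/2)
k(A, H) = -2 (k(A, H) = 3 - 1*5 = 3 - 5 = -2)
h(N, V) = -4 (h(N, V) = (-2 + 0) - 2 = -2 - 2 = -4)
33872/D(h(5/(-12), Z(-3, -4))) = 33872/((-244/(-4))) = 33872/((-244*(-1/4))) = 33872/61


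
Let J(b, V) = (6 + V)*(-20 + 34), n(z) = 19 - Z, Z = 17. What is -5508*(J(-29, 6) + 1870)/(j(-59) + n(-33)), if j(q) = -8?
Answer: 1870884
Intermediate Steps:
n(z) = 2 (n(z) = 19 - 1*17 = 19 - 17 = 2)
J(b, V) = 84 + 14*V (J(b, V) = (6 + V)*14 = 84 + 14*V)
-5508*(J(-29, 6) + 1870)/(j(-59) + n(-33)) = -5508*((84 + 14*6) + 1870)/(-8 + 2) = -5508/((-6/((84 + 84) + 1870))) = -5508/((-6/(168 + 1870))) = -5508/((-6/2038)) = -5508/((-6*1/2038)) = -5508/(-3/1019) = -5508*(-1019/3) = 1870884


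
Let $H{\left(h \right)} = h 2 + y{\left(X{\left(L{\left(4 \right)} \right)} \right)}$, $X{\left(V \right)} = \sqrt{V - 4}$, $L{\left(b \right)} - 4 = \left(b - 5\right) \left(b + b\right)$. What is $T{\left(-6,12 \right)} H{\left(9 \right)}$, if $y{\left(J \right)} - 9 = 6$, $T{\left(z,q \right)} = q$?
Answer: $396$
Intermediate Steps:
$L{\left(b \right)} = 4 + 2 b \left(-5 + b\right)$ ($L{\left(b \right)} = 4 + \left(b - 5\right) \left(b + b\right) = 4 + \left(-5 + b\right) 2 b = 4 + 2 b \left(-5 + b\right)$)
$X{\left(V \right)} = \sqrt{-4 + V}$
$y{\left(J \right)} = 15$ ($y{\left(J \right)} = 9 + 6 = 15$)
$H{\left(h \right)} = 15 + 2 h$ ($H{\left(h \right)} = h 2 + 15 = 2 h + 15 = 15 + 2 h$)
$T{\left(-6,12 \right)} H{\left(9 \right)} = 12 \left(15 + 2 \cdot 9\right) = 12 \left(15 + 18\right) = 12 \cdot 33 = 396$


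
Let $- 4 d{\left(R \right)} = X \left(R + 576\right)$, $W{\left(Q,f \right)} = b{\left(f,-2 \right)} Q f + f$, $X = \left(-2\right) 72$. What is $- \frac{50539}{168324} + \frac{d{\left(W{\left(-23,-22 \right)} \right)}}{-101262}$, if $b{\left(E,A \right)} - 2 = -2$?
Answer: $- \frac{1412455679}{2840804148} \approx -0.4972$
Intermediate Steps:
$b{\left(E,A \right)} = 0$ ($b{\left(E,A \right)} = 2 - 2 = 0$)
$X = -144$
$W{\left(Q,f \right)} = f$ ($W{\left(Q,f \right)} = 0 Q f + f = 0 f + f = 0 + f = f$)
$d{\left(R \right)} = 20736 + 36 R$ ($d{\left(R \right)} = - \frac{\left(-144\right) \left(R + 576\right)}{4} = - \frac{\left(-144\right) \left(576 + R\right)}{4} = - \frac{-82944 - 144 R}{4} = 20736 + 36 R$)
$- \frac{50539}{168324} + \frac{d{\left(W{\left(-23,-22 \right)} \right)}}{-101262} = - \frac{50539}{168324} + \frac{20736 + 36 \left(-22\right)}{-101262} = \left(-50539\right) \frac{1}{168324} + \left(20736 - 792\right) \left(- \frac{1}{101262}\right) = - \frac{50539}{168324} + 19944 \left(- \frac{1}{101262}\right) = - \frac{50539}{168324} - \frac{3324}{16877} = - \frac{1412455679}{2840804148}$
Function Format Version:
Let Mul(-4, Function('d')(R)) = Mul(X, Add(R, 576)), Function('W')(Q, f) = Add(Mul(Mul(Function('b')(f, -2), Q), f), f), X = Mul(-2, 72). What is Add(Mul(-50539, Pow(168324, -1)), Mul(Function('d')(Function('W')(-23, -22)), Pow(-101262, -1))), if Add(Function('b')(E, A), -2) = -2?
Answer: Rational(-1412455679, 2840804148) ≈ -0.49720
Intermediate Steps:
Function('b')(E, A) = 0 (Function('b')(E, A) = Add(2, -2) = 0)
X = -144
Function('W')(Q, f) = f (Function('W')(Q, f) = Add(Mul(Mul(0, Q), f), f) = Add(Mul(0, f), f) = Add(0, f) = f)
Function('d')(R) = Add(20736, Mul(36, R)) (Function('d')(R) = Mul(Rational(-1, 4), Mul(-144, Add(R, 576))) = Mul(Rational(-1, 4), Mul(-144, Add(576, R))) = Mul(Rational(-1, 4), Add(-82944, Mul(-144, R))) = Add(20736, Mul(36, R)))
Add(Mul(-50539, Pow(168324, -1)), Mul(Function('d')(Function('W')(-23, -22)), Pow(-101262, -1))) = Add(Mul(-50539, Pow(168324, -1)), Mul(Add(20736, Mul(36, -22)), Pow(-101262, -1))) = Add(Mul(-50539, Rational(1, 168324)), Mul(Add(20736, -792), Rational(-1, 101262))) = Add(Rational(-50539, 168324), Mul(19944, Rational(-1, 101262))) = Add(Rational(-50539, 168324), Rational(-3324, 16877)) = Rational(-1412455679, 2840804148)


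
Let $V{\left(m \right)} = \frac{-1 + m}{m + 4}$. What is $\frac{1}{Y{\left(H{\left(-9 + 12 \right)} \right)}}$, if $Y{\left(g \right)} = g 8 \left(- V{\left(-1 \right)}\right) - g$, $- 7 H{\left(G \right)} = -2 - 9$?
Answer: $\frac{21}{143} \approx 0.14685$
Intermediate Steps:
$V{\left(m \right)} = \frac{-1 + m}{4 + m}$
$H{\left(G \right)} = \frac{11}{7}$ ($H{\left(G \right)} = - \frac{-2 - 9}{7} = \left(- \frac{1}{7}\right) \left(-11\right) = \frac{11}{7}$)
$Y{\left(g \right)} = \frac{13 g}{3}$ ($Y{\left(g \right)} = g 8 \left(- \frac{-1 - 1}{4 - 1}\right) - g = 8 g \left(- \frac{-2}{3}\right) - g = 8 g \left(\left(-1\right) \left(- \frac{2}{3}\right)\right) - g = 8 g \frac{2}{3} - g = \frac{16 g}{3} - g = \frac{13 g}{3}$)
$\frac{1}{Y{\left(H{\left(-9 + 12 \right)} \right)}} = \frac{1}{\frac{13}{3} \cdot \frac{11}{7}} = \frac{1}{\frac{143}{21}} = \frac{21}{143}$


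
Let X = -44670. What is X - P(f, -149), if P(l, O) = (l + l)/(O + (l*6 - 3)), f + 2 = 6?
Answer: -714719/16 ≈ -44670.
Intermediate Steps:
f = 4 (f = -2 + 6 = 4)
P(l, O) = 2*l/(-3 + O + 6*l) (P(l, O) = (2*l)/(O + (6*l - 3)) = (2*l)/(O + (-3 + 6*l)) = (2*l)/(-3 + O + 6*l) = 2*l/(-3 + O + 6*l))
X - P(f, -149) = -44670 - 2*4/(-3 - 149 + 6*4) = -44670 - 2*4/(-3 - 149 + 24) = -44670 - 2*4/(-128) = -44670 - 2*4*(-1)/128 = -44670 - 1*(-1/16) = -44670 + 1/16 = -714719/16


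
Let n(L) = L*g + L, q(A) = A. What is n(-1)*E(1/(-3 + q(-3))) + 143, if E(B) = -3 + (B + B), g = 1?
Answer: 449/3 ≈ 149.67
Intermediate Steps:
E(B) = -3 + 2*B
n(L) = 2*L (n(L) = L*1 + L = L + L = 2*L)
n(-1)*E(1/(-3 + q(-3))) + 143 = (2*(-1))*(-3 + 2/(-3 - 3)) + 143 = -2*(-3 + 2/(-6)) + 143 = -2*(-3 + 2*(-⅙)) + 143 = -2*(-3 - ⅓) + 143 = -2*(-10/3) + 143 = 20/3 + 143 = 449/3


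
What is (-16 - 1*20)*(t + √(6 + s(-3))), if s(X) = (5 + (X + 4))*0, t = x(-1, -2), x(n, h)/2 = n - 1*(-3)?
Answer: -144 - 36*√6 ≈ -232.18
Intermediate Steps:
x(n, h) = 6 + 2*n (x(n, h) = 2*(n - 1*(-3)) = 2*(n + 3) = 2*(3 + n) = 6 + 2*n)
t = 4 (t = 6 + 2*(-1) = 6 - 2 = 4)
s(X) = 0 (s(X) = (5 + (4 + X))*0 = (9 + X)*0 = 0)
(-16 - 1*20)*(t + √(6 + s(-3))) = (-16 - 1*20)*(4 + √(6 + 0)) = (-16 - 20)*(4 + √6) = -36*(4 + √6) = -144 - 36*√6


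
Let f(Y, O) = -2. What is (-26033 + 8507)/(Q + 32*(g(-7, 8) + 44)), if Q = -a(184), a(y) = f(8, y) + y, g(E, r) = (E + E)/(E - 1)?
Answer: -8763/641 ≈ -13.671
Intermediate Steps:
g(E, r) = 2*E/(-1 + E) (g(E, r) = (2*E)/(-1 + E) = 2*E/(-1 + E))
a(y) = -2 + y
Q = -182 (Q = -(-2 + 184) = -1*182 = -182)
(-26033 + 8507)/(Q + 32*(g(-7, 8) + 44)) = (-26033 + 8507)/(-182 + 32*(2*(-7)/(-1 - 7) + 44)) = -17526/(-182 + 32*(2*(-7)/(-8) + 44)) = -17526/(-182 + 32*(2*(-7)*(-1/8) + 44)) = -17526/(-182 + 32*(7/4 + 44)) = -17526/(-182 + 32*(183/4)) = -17526/(-182 + 1464) = -17526/1282 = -17526*1/1282 = -8763/641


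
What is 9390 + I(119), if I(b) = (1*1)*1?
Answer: 9391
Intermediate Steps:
I(b) = 1 (I(b) = 1*1 = 1)
9390 + I(119) = 9390 + 1 = 9391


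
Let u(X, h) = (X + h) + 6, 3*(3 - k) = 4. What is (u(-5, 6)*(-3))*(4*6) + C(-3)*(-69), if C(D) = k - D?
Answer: -826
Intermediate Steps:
k = 5/3 (k = 3 - ⅓*4 = 3 - 4/3 = 5/3 ≈ 1.6667)
C(D) = 5/3 - D
u(X, h) = 6 + X + h
(u(-5, 6)*(-3))*(4*6) + C(-3)*(-69) = ((6 - 5 + 6)*(-3))*(4*6) + (5/3 - 1*(-3))*(-69) = (7*(-3))*24 + (5/3 + 3)*(-69) = -21*24 + (14/3)*(-69) = -504 - 322 = -826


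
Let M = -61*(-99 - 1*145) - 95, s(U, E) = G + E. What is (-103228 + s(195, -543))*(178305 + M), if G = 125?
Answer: -20013420724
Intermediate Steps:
s(U, E) = 125 + E
M = 14789 (M = -61*(-99 - 145) - 95 = -61*(-244) - 95 = 14884 - 95 = 14789)
(-103228 + s(195, -543))*(178305 + M) = (-103228 + (125 - 543))*(178305 + 14789) = (-103228 - 418)*193094 = -103646*193094 = -20013420724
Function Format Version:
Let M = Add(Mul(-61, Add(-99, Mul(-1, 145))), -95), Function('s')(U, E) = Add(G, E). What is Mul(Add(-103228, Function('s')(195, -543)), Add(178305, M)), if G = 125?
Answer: -20013420724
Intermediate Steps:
Function('s')(U, E) = Add(125, E)
M = 14789 (M = Add(Mul(-61, Add(-99, -145)), -95) = Add(Mul(-61, -244), -95) = Add(14884, -95) = 14789)
Mul(Add(-103228, Function('s')(195, -543)), Add(178305, M)) = Mul(Add(-103228, Add(125, -543)), Add(178305, 14789)) = Mul(Add(-103228, -418), 193094) = Mul(-103646, 193094) = -20013420724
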